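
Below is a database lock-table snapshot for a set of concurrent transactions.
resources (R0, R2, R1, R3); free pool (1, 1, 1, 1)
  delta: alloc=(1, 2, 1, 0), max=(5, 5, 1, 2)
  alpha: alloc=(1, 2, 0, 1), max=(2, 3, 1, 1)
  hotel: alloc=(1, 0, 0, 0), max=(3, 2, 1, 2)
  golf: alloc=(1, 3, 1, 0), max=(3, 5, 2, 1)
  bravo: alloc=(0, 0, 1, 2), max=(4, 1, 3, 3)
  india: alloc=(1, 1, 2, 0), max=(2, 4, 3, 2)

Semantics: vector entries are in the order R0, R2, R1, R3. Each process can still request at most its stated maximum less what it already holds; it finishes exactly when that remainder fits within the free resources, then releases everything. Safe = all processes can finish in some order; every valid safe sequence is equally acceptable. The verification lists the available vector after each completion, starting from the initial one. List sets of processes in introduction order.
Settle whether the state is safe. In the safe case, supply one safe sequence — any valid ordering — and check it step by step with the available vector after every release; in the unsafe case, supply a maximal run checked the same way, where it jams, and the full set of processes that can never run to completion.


SAFE, for example via the order alpha, golf, hotel, india, delta, bravo.
Key observation: alpha marks the first exact bind of the order: its need (1, 1, 1, 0) fits the free (1, 1, 1, 1) with zero slack on a requested resource.
Verifying each step:
  pool = (1, 1, 1, 1)
  run alpha (needs (1, 1, 1, 0), free (1, 1, 1, 1)); after release of (1, 2, 0, 1) the pool is (2, 3, 1, 2)
  run golf (needs (2, 2, 1, 1), free (2, 3, 1, 2)); after release of (1, 3, 1, 0) the pool is (3, 6, 2, 2)
  run hotel (needs (2, 2, 1, 2), free (3, 6, 2, 2)); after release of (1, 0, 0, 0) the pool is (4, 6, 2, 2)
  run india (needs (1, 3, 1, 2), free (4, 6, 2, 2)); after release of (1, 1, 2, 0) the pool is (5, 7, 4, 2)
  run delta (needs (4, 3, 0, 2), free (5, 7, 4, 2)); after release of (1, 2, 1, 0) the pool is (6, 9, 5, 2)
  run bravo (needs (4, 1, 2, 1), free (6, 9, 5, 2)); after release of (0, 0, 1, 2) the pool is (6, 9, 6, 4)


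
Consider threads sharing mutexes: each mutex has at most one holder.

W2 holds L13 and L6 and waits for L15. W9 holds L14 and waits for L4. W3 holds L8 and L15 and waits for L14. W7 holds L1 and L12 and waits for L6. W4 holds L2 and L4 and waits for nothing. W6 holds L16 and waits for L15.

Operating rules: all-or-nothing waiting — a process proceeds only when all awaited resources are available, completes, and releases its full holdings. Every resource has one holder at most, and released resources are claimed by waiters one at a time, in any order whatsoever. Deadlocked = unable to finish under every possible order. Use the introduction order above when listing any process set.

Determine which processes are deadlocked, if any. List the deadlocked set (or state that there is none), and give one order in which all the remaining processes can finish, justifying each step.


The deadlocked set is empty.
Key observation: there is no circular wait here — follow any chain and it reaches a process that is free to run now.
One completion order for the rest: W4, W9, W3, W6, W2, W7.
Check, step by step:
  run W4 (it waits on nothing); releases L2 and L4
  W9 waits on L4 — all released -> runs and releases L14
  W3 waits on L14 — all released -> runs and releases L8 and L15
  W6 waits on L15 — all released -> runs and releases L16
  W2 waits on L15 — all released -> runs and releases L13 and L6
  W7 waits on L6 — all released -> runs and releases L1 and L12


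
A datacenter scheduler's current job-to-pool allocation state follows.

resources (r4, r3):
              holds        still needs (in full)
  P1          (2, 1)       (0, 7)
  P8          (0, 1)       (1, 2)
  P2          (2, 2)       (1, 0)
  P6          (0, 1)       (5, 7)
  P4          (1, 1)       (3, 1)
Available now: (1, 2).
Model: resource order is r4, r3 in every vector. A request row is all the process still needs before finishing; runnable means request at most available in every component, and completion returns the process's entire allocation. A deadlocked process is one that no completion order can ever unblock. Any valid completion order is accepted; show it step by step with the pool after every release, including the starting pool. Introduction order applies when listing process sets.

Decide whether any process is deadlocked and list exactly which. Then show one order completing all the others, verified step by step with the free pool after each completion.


The deadlocked set is P1 and P6.
Key observation: no order helps: past P2, P8, P4, the free pool tops out at (4, 6), below what each blocked process needs in r3.
A valid finishing order for the others: P2, P8, P4. Check, step by step:
  pool = (1, 2)
  run P2 (needs (1, 0), free (1, 2)); after release of (2, 2) the pool is (3, 4)
  run P8 (needs (1, 2), free (3, 4)); after release of (0, 1) the pool is (3, 5)
  run P4 (needs (3, 1), free (3, 5)); after release of (1, 1) the pool is (4, 6)
The blocked processes can never fit:
  P1 cannot run: need (0, 7) vs free (4, 6) (insufficient r3)
  P6 cannot run: need (5, 7) vs free (4, 6) (insufficient r4 and r3)


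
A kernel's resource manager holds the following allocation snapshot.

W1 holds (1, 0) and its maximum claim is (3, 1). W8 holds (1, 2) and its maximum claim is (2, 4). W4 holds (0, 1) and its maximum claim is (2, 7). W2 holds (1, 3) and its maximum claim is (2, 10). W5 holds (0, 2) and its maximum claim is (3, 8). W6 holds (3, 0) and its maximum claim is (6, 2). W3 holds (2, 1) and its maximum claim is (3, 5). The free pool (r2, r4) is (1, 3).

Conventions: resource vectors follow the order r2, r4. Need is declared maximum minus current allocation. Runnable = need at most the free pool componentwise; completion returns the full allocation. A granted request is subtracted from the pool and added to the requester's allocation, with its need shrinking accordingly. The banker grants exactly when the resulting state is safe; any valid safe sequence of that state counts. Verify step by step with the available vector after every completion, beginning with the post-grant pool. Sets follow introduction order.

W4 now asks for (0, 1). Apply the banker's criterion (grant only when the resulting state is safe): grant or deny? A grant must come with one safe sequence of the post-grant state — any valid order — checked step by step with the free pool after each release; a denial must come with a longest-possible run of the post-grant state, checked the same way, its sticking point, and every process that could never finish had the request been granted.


GRANT: granting preserves safety; a valid post-grant sequence is W8, W3, W1, W6, W4, W2, W5.
Key observation: post-grant, (1, 2) remains, and an order beginning with W8 completes everyone.
Step-by-step check of the post-grant state:
  pool = (1, 2)
  W8: need (1, 2) fits (1, 2); releases (1, 2), pool now (2, 4)
  W3: need (1, 4) fits (2, 4); releases (2, 1), pool now (4, 5)
  W1: need (2, 1) fits (4, 5); releases (1, 0), pool now (5, 5)
  W6: need (3, 2) fits (5, 5); releases (3, 0), pool now (8, 5)
  W4: need (2, 5) fits (8, 5); releases (0, 2), pool now (8, 7)
  W2: need (1, 7) fits (8, 7); releases (1, 3), pool now (9, 10)
  W5: need (3, 6) fits (9, 10); releases (0, 2), pool now (9, 12)


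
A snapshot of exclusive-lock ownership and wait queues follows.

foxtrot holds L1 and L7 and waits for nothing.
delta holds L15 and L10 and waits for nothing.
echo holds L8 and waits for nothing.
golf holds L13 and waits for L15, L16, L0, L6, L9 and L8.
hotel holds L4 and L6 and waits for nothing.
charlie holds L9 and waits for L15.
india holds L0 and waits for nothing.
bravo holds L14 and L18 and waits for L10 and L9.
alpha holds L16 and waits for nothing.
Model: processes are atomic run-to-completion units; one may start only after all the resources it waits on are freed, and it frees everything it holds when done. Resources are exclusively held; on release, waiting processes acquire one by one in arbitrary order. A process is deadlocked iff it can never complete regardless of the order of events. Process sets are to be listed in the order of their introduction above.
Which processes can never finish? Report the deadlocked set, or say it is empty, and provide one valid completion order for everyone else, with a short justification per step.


No process is deadlocked.
Key observation: the wait graph is acyclic; completion cascades from the unblocked processes through everyone else.
The rest can finish in the order delta, charlie, alpha, hotel, india, echo, bravo, golf, foxtrot.
Check, step by step:
  run delta (it waits on nothing); releases L15 and L10
  charlie waits on L15 — all released -> runs and releases L9
  run alpha (it waits on nothing); releases L16
  run hotel (it waits on nothing); releases L4 and L6
  run india (it waits on nothing); releases L0
  run echo (it waits on nothing); releases L8
  bravo waits on L10 and L9 — all released -> runs and releases L14 and L18
  golf waits on L15, L16, L0, L6, L9 and L8 — all released -> runs and releases L13
  run foxtrot (it waits on nothing); releases L1 and L7


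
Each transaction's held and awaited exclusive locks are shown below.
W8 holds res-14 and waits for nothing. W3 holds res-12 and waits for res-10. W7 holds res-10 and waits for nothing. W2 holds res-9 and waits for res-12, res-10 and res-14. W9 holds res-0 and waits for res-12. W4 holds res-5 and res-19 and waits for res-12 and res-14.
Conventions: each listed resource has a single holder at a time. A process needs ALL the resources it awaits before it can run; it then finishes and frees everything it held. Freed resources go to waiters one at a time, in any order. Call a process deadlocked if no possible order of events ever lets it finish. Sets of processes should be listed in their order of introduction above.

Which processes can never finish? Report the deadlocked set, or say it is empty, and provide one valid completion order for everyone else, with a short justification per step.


Nothing here is deadlocked.
Key observation: although several processes wait, no cycle exists — each chain bottoms out at a free runner.
The rest can finish in the order W7, W8, W3, W4, W9, W2.
Check, step by step:
  W7: no waits; runs immediately, freeing res-10
  W8: no waits; runs immediately, freeing res-14
  run W3 (all its waits — res-10 — are resolved); releases res-12
  run W4 (all its waits — res-12 and res-14 — are resolved); releases res-5 and res-19
  run W9 (all its waits — res-12 — are resolved); releases res-0
  run W2 (all its waits — res-12, res-10 and res-14 — are resolved); releases res-9


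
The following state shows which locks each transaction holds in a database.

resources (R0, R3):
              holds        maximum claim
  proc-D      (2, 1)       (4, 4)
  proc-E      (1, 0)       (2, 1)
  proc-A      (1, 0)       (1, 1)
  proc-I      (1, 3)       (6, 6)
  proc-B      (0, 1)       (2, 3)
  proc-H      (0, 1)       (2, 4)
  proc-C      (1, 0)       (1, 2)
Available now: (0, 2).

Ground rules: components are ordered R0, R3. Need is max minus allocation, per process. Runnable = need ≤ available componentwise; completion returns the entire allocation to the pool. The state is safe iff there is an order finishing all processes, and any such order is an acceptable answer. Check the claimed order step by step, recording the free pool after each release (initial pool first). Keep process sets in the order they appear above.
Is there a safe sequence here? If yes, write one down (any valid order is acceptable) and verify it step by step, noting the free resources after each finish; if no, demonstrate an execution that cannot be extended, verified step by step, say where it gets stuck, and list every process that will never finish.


SAFE, for example via the order proc-C, proc-A, proc-B, proc-H, proc-D, proc-E, proc-I.
Key observation: proc-C marks the first exact bind of the order: its need (0, 2) fits the free (0, 2) with zero slack on a requested resource.
Check, step by step:
  pool = (0, 2)
  proc-C needs (0, 2) <= (0, 2) -> finishes; pool += (1, 0) = (1, 2)
  proc-A needs (0, 1) <= (1, 2) -> finishes; pool += (1, 0) = (2, 2)
  proc-B needs (2, 2) <= (2, 2) -> finishes; pool += (0, 1) = (2, 3)
  proc-H needs (2, 3) <= (2, 3) -> finishes; pool += (0, 1) = (2, 4)
  proc-D needs (2, 3) <= (2, 4) -> finishes; pool += (2, 1) = (4, 5)
  proc-E needs (1, 1) <= (4, 5) -> finishes; pool += (1, 0) = (5, 5)
  proc-I needs (5, 3) <= (5, 5) -> finishes; pool += (1, 3) = (6, 8)


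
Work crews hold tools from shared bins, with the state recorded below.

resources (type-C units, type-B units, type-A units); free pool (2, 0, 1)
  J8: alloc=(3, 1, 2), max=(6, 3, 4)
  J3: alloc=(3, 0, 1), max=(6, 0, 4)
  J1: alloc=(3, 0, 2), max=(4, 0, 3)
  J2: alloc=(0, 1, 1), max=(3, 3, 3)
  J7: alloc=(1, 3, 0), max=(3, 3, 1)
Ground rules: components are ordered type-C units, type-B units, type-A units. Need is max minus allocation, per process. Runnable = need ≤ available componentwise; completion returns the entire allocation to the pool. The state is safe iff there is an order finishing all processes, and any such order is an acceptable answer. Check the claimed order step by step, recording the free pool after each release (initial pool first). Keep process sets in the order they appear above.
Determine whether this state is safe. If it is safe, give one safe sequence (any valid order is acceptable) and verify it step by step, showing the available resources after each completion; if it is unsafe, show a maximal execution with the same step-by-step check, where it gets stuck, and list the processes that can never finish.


SAFE. One safe sequence: J1, J7, J8, J3, J2.
Key observation: at J1 the run first touches a limit — (1, 0, 1) against (2, 0, 1), exact on a resource it actually requests.
Check, step by step:
  pool = (2, 0, 1)
  run J1 (needs (1, 0, 1), free (2, 0, 1)); after release of (3, 0, 2) the pool is (5, 0, 3)
  run J7 (needs (2, 0, 1), free (5, 0, 3)); after release of (1, 3, 0) the pool is (6, 3, 3)
  run J8 (needs (3, 2, 2), free (6, 3, 3)); after release of (3, 1, 2) the pool is (9, 4, 5)
  run J3 (needs (3, 0, 3), free (9, 4, 5)); after release of (3, 0, 1) the pool is (12, 4, 6)
  run J2 (needs (3, 2, 2), free (12, 4, 6)); after release of (0, 1, 1) the pool is (12, 5, 7)


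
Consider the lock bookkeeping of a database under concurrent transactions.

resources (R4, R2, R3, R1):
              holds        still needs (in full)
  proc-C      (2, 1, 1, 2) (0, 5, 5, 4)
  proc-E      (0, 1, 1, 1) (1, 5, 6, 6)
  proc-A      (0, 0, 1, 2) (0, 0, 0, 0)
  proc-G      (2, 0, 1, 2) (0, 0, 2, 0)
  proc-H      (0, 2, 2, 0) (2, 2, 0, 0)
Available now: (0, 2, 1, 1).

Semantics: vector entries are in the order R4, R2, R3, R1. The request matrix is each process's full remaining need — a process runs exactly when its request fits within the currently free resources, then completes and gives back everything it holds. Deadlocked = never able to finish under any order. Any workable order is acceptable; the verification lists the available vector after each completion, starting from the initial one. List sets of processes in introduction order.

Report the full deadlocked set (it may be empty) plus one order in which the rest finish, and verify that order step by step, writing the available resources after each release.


The deadlocked set is proc-C and proc-E.
Key observation: proc-A, proc-G, proc-H can finish, but then (2, 4, 5, 5) is all there is, and the blocked group's R2 demands exceed it.
The rest can finish in the order proc-A, proc-G, proc-H. Walking it through:
  pool = (0, 2, 1, 1)
  run proc-A (needs (0, 0, 0, 0), free (0, 2, 1, 1)); after release of (0, 0, 1, 2) the pool is (0, 2, 2, 3)
  run proc-G (needs (0, 0, 2, 0), free (0, 2, 2, 3)); after release of (2, 0, 1, 2) the pool is (2, 2, 3, 5)
  run proc-H (needs (2, 2, 0, 0), free (2, 2, 3, 5)); after release of (0, 2, 2, 0) the pool is (2, 4, 5, 5)
The stuck group stays short no matter what:
  proc-C cannot run: need (0, 5, 5, 4) vs free (2, 4, 5, 5) (insufficient R2)
  proc-E cannot run: need (1, 5, 6, 6) vs free (2, 4, 5, 5) (insufficient R2, R3 and R1)


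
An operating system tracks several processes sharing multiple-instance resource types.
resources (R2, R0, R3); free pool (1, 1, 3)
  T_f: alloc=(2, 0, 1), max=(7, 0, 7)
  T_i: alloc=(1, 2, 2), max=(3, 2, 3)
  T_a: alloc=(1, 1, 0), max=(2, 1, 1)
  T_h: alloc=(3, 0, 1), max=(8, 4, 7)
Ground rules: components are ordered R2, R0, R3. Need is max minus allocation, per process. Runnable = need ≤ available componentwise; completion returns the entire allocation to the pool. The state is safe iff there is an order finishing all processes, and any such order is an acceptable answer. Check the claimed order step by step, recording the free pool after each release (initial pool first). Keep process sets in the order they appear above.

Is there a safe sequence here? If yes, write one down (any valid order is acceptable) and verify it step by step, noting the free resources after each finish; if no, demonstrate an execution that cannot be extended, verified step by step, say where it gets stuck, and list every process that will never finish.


The state is UNSAFE.
Key observation: the pool after T_a, T_i is (3, 4, 5); every surviving request exceeds it in R2, so progress ends there.
A maximal execution: T_a, T_i — then nothing else fits. Check, step by step:
  pool = (1, 1, 3)
  T_a needs (1, 0, 1) <= (1, 1, 3) -> finishes; pool += (1, 1, 0) = (2, 2, 3)
  T_i needs (2, 0, 1) <= (2, 2, 3) -> finishes; pool += (1, 2, 2) = (3, 4, 5)
  blocked: T_f wants (5, 0, 6), pool (3, 4, 5) — not enough R2 and R3
  blocked: T_h wants (5, 4, 6), pool (3, 4, 5) — not enough R2 and R3
Processes that can never finish: T_f and T_h.


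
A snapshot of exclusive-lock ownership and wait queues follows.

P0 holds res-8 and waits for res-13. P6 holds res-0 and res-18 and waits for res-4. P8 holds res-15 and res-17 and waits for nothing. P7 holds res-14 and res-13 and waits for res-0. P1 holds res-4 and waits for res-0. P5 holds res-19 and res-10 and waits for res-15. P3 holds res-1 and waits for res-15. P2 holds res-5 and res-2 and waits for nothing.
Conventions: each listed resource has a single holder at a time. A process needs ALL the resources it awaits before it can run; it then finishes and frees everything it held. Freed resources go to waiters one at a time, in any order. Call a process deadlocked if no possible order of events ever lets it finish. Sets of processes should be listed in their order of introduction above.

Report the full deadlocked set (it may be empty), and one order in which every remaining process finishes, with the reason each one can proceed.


Deadlocked set: P0, P6, P7 and P1.
Key observation: nobody on the ring P6 -> P1 -> P6 can start until another member finishes, which never happens; P0 and P7 wait into the deadlock from upstream.
A valid finishing order for the others: P8, P5, P3, P2.
Step-by-step check:
  P8 waits on nothing -> runs at once and releases res-15 and res-17
  P5: everything it awaited (res-15) is free; runs, freeing res-19 and res-10
  P3: everything it awaited (res-15) is free; runs, freeing res-1
  P2 waits on nothing -> runs at once and releases res-5 and res-2


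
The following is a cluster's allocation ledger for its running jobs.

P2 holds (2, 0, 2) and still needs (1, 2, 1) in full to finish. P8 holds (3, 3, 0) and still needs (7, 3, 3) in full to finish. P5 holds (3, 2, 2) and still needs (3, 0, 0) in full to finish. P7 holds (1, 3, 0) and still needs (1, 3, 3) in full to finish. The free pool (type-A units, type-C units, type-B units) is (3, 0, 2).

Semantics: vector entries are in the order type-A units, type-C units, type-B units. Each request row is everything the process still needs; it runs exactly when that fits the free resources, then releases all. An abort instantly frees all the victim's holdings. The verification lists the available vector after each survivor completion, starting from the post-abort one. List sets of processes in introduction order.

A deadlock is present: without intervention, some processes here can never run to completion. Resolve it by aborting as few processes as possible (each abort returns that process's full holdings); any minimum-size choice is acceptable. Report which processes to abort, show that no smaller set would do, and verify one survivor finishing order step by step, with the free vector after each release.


The answer: abort P7.
Key observation: the returned (1, 3, 0) from P7 is what brings P8 — unrunnable before, under any order — into play at step 2.
Why nothing smaller works: aborting no one leaves the state deadlocked as given.
One survivor order: P5, P8, P2. Check, step by step (post-abort pool first):
  pool = (4, 3, 2)
  P5: need (3, 0, 0) fits (4, 3, 2); releases (3, 2, 2), pool now (7, 5, 4)
  P8: need (7, 3, 3) fits (7, 5, 4); releases (3, 3, 0), pool now (10, 8, 4)
  P2: need (1, 2, 1) fits (10, 8, 4); releases (2, 0, 2), pool now (12, 8, 6)


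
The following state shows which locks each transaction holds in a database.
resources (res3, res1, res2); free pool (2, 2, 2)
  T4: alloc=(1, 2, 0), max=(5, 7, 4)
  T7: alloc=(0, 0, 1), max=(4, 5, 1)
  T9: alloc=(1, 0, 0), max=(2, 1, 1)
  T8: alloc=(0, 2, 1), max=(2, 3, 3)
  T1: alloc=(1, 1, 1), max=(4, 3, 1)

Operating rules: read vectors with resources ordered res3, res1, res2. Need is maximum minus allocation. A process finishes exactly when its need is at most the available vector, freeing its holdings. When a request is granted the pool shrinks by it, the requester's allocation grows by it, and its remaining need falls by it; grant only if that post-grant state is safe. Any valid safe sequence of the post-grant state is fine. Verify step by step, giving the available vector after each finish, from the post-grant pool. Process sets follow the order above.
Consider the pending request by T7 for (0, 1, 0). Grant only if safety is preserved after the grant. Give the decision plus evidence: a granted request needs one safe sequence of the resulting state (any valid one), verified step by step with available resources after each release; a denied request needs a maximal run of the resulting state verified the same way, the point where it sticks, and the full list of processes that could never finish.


GRANT. The post-grant state is safe; one safe sequence: T8, T9, T1, T7, T4.
Key observation: the grant leaves (2, 1, 2) free — enough for T8, whose release restarts the cascade.
Check on the post-grant state, step by step:
  pool = (2, 1, 2)
  T8 needs (2, 1, 2) <= (2, 1, 2) -> finishes; pool += (0, 2, 1) = (2, 3, 3)
  T9 needs (1, 1, 1) <= (2, 3, 3) -> finishes; pool += (1, 0, 0) = (3, 3, 3)
  T1 needs (3, 2, 0) <= (3, 3, 3) -> finishes; pool += (1, 1, 1) = (4, 4, 4)
  T7 needs (4, 4, 0) <= (4, 4, 4) -> finishes; pool += (0, 1, 1) = (4, 5, 5)
  T4 needs (4, 5, 4) <= (4, 5, 5) -> finishes; pool += (1, 2, 0) = (5, 7, 5)


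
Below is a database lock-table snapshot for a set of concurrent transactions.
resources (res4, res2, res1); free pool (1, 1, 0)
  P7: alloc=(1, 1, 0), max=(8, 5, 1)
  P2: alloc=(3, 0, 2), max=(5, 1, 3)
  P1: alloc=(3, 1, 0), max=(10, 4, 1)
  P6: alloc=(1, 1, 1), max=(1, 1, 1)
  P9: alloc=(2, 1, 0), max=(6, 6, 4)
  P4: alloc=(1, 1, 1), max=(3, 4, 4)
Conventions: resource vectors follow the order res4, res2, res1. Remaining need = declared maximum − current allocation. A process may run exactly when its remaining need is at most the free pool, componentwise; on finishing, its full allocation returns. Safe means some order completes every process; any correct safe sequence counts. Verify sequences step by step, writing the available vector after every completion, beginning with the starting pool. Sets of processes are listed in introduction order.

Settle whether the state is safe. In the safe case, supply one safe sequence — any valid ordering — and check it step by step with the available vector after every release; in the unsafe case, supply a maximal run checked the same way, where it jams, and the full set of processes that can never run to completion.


UNSAFE.
Key observation: P6, P2 can finish, but then (5, 2, 3) is all there is, and the blocked group's res2 demands exceed it.
Going as far as possible: P6, P2; after that, nothing fits. Check, step by step:
  pool = (1, 1, 0)
  run P6 (needs (0, 0, 0), free (1, 1, 0)); after release of (1, 1, 1) the pool is (2, 2, 1)
  run P2 (needs (2, 1, 1), free (2, 2, 1)); after release of (3, 0, 2) the pool is (5, 2, 3)
  blocked: P7 wants (7, 4, 1), pool (5, 2, 3) — not enough res4 and res2
  blocked: P1 wants (7, 3, 1), pool (5, 2, 3) — not enough res4 and res2
  blocked: P9 wants (4, 5, 4), pool (5, 2, 3) — not enough res2 and res1
  blocked: P4 wants (2, 3, 3), pool (5, 2, 3) — not enough res2
Never able to finish: P7, P1, P9 and P4.


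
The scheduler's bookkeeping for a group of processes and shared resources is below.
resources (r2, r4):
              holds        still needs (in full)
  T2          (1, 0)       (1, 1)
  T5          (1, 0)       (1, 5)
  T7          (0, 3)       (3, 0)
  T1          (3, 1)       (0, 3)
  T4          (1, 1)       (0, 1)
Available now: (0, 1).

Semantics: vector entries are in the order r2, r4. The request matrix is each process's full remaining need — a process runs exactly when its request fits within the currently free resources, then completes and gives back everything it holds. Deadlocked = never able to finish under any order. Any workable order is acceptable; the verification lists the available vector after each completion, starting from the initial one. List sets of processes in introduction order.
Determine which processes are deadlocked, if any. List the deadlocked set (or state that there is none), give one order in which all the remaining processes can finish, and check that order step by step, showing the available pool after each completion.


Deadlocked set: T5, T7 and T1.
Key observation: after T4, T2 the pool peaks at (2, 2), and each blocked process is short somewhere: T5 on r4; T7 on r2; T1 on r4.
One completion order for the rest: T4, T2. Step-by-step check:
  pool = (0, 1)
  T4: need (0, 1) fits (0, 1); releases (1, 1), pool now (1, 2)
  T2: need (1, 1) fits (1, 2); releases (1, 0), pool now (2, 2)
None of the blocked processes ever fits:
  T5 cannot run: need (1, 5) vs free (2, 2) (insufficient r4)
  T7 cannot run: need (3, 0) vs free (2, 2) (insufficient r2)
  T1 cannot run: need (0, 3) vs free (2, 2) (insufficient r4)


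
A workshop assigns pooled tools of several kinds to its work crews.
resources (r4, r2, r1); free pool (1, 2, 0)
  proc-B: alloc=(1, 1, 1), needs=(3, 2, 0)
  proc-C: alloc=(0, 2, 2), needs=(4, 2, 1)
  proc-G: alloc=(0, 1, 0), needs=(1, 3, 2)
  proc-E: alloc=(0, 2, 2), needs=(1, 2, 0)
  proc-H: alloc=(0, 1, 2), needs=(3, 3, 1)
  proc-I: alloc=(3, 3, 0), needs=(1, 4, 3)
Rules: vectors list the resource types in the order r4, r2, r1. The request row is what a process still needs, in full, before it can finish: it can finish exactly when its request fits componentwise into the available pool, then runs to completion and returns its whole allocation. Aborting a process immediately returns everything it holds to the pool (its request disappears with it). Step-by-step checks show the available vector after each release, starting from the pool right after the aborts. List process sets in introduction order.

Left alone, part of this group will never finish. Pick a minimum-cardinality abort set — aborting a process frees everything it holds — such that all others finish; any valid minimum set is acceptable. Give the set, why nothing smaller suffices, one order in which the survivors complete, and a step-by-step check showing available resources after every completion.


Minimum abort set: proc-I.
Key observation: the returned (3, 3, 0) from proc-I is what brings proc-B — unrunnable before, under any order — into play at step 1.
Why nothing smaller works: aborting no one leaves the state deadlocked as given.
One survivor order: proc-B, proc-H, proc-C, proc-G, proc-E. Verifying each step (post-abort pool first):
  pool = (4, 5, 0)
  proc-B needs (3, 2, 0) <= (4, 5, 0) -> finishes; pool += (1, 1, 1) = (5, 6, 1)
  proc-H needs (3, 3, 1) <= (5, 6, 1) -> finishes; pool += (0, 1, 2) = (5, 7, 3)
  proc-C needs (4, 2, 1) <= (5, 7, 3) -> finishes; pool += (0, 2, 2) = (5, 9, 5)
  proc-G needs (1, 3, 2) <= (5, 9, 5) -> finishes; pool += (0, 1, 0) = (5, 10, 5)
  proc-E needs (1, 2, 0) <= (5, 10, 5) -> finishes; pool += (0, 2, 2) = (5, 12, 7)


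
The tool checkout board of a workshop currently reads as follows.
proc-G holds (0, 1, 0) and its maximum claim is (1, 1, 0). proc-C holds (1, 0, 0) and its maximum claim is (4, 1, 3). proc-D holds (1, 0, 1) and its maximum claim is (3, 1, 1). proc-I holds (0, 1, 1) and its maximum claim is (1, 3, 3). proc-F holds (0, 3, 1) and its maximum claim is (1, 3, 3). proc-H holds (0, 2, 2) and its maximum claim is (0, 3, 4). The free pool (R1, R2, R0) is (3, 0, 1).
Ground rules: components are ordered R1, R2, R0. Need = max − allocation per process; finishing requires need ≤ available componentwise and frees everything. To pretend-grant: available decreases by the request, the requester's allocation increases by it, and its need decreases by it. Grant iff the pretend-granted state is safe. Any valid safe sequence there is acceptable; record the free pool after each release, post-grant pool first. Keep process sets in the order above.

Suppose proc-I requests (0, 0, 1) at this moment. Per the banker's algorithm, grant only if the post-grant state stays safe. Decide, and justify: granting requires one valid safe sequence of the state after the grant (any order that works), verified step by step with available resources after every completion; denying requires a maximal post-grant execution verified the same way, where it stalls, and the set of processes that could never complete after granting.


DENY — the pretend-granted state is unsafe.
Key observation: after proc-G, proc-D the pool peaks at (4, 1, 1), and each blocked process is short somewhere: proc-C on R0; proc-I on R2; proc-F on R0; proc-H on R0.
On the post-grant state, proc-G, proc-D is a maximal run — nothing extends it. Verifying each step:
  pool = (3, 0, 0)
  run proc-G (needs (1, 0, 0), free (3, 0, 0)); after release of (0, 1, 0) the pool is (3, 1, 0)
  run proc-D (needs (2, 1, 0), free (3, 1, 0)); after release of (1, 0, 1) the pool is (4, 1, 1)
  proc-C cannot run: need (3, 1, 3) vs free (4, 1, 1) (insufficient R0)
  proc-I cannot run: need (1, 2, 1) vs free (4, 1, 1) (insufficient R2)
  proc-F cannot run: need (1, 0, 2) vs free (4, 1, 1) (insufficient R0)
  proc-H cannot run: need (0, 1, 2) vs free (4, 1, 1) (insufficient R0)
Post-grant, the permanently blocked set is proc-C, proc-I, proc-F and proc-H.


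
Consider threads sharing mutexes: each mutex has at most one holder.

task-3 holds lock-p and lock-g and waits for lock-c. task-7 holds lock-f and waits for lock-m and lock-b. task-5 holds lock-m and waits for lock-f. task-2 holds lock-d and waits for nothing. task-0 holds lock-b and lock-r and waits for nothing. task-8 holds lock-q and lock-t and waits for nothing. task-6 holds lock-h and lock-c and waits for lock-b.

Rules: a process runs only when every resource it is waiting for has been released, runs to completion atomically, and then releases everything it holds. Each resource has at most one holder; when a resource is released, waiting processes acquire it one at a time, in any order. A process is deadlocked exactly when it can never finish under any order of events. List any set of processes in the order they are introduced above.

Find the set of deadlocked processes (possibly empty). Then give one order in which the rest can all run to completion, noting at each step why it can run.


Deadlocked: task-7 and task-5.
Key observation: the loop task-7 -> task-5 -> task-7 blocks itself forever; no other process is dragged down with it.
One completion order for the rest: task-0, task-6, task-2, task-3, task-8.
Verifying each step:
  run task-0 (it waits on nothing); releases lock-b and lock-r
  task-6 waits on lock-b — all released -> runs and releases lock-h and lock-c
  run task-2 (it waits on nothing); releases lock-d
  task-3 waits on lock-c — all released -> runs and releases lock-p and lock-g
  run task-8 (it waits on nothing); releases lock-q and lock-t


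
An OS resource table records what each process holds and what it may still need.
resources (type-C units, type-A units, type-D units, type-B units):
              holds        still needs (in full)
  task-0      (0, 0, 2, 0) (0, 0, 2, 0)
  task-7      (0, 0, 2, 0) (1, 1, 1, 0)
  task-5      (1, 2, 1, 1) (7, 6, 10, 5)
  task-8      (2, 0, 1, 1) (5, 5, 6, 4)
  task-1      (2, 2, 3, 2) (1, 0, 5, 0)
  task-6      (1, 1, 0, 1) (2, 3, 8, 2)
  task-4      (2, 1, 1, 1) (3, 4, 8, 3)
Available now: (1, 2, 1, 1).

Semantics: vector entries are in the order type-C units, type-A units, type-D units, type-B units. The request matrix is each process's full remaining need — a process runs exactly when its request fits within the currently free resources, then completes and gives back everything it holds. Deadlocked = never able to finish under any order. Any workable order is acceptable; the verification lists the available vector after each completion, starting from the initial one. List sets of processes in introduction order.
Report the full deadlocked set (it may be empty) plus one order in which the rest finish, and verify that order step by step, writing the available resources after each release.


Nothing here is deadlocked.
Key observation: the pool covers task-7 at once, and every later process fits after earlier releases.
A valid finishing order for the others: task-7, task-0, task-1, task-4, task-8, task-6, task-5. Step-by-step check:
  pool = (1, 2, 1, 1)
  task-7: need (1, 1, 1, 0) fits (1, 2, 1, 1); releases (0, 0, 2, 0), pool now (1, 2, 3, 1)
  task-0: need (0, 0, 2, 0) fits (1, 2, 3, 1); releases (0, 0, 2, 0), pool now (1, 2, 5, 1)
  task-1: need (1, 0, 5, 0) fits (1, 2, 5, 1); releases (2, 2, 3, 2), pool now (3, 4, 8, 3)
  task-4: need (3, 4, 8, 3) fits (3, 4, 8, 3); releases (2, 1, 1, 1), pool now (5, 5, 9, 4)
  task-8: need (5, 5, 6, 4) fits (5, 5, 9, 4); releases (2, 0, 1, 1), pool now (7, 5, 10, 5)
  task-6: need (2, 3, 8, 2) fits (7, 5, 10, 5); releases (1, 1, 0, 1), pool now (8, 6, 10, 6)
  task-5: need (7, 6, 10, 5) fits (8, 6, 10, 6); releases (1, 2, 1, 1), pool now (9, 8, 11, 7)


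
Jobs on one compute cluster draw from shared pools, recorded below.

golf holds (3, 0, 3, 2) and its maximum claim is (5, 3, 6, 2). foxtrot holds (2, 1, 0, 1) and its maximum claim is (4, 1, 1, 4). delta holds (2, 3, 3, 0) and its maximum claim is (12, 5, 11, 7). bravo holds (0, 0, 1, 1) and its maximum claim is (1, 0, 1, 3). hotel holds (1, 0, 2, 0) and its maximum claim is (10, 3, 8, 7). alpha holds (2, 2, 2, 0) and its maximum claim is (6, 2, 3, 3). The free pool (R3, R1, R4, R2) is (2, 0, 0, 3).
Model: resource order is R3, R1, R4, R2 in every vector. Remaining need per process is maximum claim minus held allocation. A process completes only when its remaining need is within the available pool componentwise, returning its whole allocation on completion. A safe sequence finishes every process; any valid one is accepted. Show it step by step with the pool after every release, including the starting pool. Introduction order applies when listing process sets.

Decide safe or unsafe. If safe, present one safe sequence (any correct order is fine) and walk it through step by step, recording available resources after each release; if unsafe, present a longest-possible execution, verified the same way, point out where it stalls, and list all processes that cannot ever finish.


SAFE — a valid safe sequence is bravo, foxtrot, alpha, golf, hotel, delta.
Key observation: foxtrot marks the first exact bind of the order: its need (2, 0, 1, 3) fits the free (2, 0, 1, 4) with zero slack on a requested resource.
Walking it through:
  pool = (2, 0, 0, 3)
  bravo: need (1, 0, 0, 2) fits (2, 0, 0, 3); releases (0, 0, 1, 1), pool now (2, 0, 1, 4)
  foxtrot: need (2, 0, 1, 3) fits (2, 0, 1, 4); releases (2, 1, 0, 1), pool now (4, 1, 1, 5)
  alpha: need (4, 0, 1, 3) fits (4, 1, 1, 5); releases (2, 2, 2, 0), pool now (6, 3, 3, 5)
  golf: need (2, 3, 3, 0) fits (6, 3, 3, 5); releases (3, 0, 3, 2), pool now (9, 3, 6, 7)
  hotel: need (9, 3, 6, 7) fits (9, 3, 6, 7); releases (1, 0, 2, 0), pool now (10, 3, 8, 7)
  delta: need (10, 2, 8, 7) fits (10, 3, 8, 7); releases (2, 3, 3, 0), pool now (12, 6, 11, 7)


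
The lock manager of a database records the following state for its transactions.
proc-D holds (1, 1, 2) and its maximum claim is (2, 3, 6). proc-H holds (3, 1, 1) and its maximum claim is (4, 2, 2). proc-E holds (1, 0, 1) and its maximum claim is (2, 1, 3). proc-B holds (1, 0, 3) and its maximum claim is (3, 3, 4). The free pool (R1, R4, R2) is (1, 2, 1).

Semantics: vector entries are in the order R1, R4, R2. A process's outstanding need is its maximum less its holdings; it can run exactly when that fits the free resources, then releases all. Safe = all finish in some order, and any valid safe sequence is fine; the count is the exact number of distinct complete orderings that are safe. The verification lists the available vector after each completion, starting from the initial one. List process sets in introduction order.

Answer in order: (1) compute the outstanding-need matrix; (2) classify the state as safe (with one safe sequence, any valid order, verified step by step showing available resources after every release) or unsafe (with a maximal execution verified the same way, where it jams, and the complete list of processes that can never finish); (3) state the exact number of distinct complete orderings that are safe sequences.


(1) Need matrix, components ordered R1, R4, R2:
  proc-D: (1, 2, 4)
  proc-H: (1, 1, 1)
  proc-E: (1, 1, 2)
  proc-B: (2, 3, 1)
(2) SAFE. One safe sequence: proc-H, proc-B, proc-E, proc-D.
Key observation: the first exact fit in this order is proc-H — it needs (1, 1, 1) with (1, 2, 1) free, meeting a requested resource to the last unit.
Verifying each step:
  pool = (1, 2, 1)
  proc-H: need (1, 1, 1) fits (1, 2, 1); releases (3, 1, 1), pool now (4, 3, 2)
  proc-B: need (2, 3, 1) fits (4, 3, 2); releases (1, 0, 3), pool now (5, 3, 5)
  proc-E: need (1, 1, 2) fits (5, 3, 5); releases (1, 0, 1), pool now (6, 3, 6)
  proc-D: need (1, 2, 4) fits (6, 3, 6); releases (1, 1, 2), pool now (7, 4, 8)
(3) Precisely 3 of the possible complete orderings are safe sequences.


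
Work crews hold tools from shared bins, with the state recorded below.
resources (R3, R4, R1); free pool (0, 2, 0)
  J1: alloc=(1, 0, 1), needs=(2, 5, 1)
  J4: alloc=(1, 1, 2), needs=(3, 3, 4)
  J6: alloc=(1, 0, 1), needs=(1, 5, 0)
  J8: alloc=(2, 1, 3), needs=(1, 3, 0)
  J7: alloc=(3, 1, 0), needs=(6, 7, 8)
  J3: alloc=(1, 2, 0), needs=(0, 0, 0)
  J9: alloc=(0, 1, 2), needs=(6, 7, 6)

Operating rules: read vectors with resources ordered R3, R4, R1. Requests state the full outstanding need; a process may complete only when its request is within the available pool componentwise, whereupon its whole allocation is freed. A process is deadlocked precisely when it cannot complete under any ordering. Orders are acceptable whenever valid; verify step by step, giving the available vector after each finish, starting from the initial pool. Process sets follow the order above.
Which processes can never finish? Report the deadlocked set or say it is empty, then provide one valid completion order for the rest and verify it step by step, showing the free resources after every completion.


The deadlocked set is J7 and J9.
Key observation: R4 is the bottleneck — with J3, J8, J1, J6, J4 done the pool holds (6, 6, 7), short of every remaining need.
A valid finishing order for the others: J3, J8, J1, J6, J4. Walking it through:
  pool = (0, 2, 0)
  J3: need (0, 0, 0) fits (0, 2, 0); releases (1, 2, 0), pool now (1, 4, 0)
  J8: need (1, 3, 0) fits (1, 4, 0); releases (2, 1, 3), pool now (3, 5, 3)
  J1: need (2, 5, 1) fits (3, 5, 3); releases (1, 0, 1), pool now (4, 5, 4)
  J6: need (1, 5, 0) fits (4, 5, 4); releases (1, 0, 1), pool now (5, 5, 5)
  J4: need (3, 3, 4) fits (5, 5, 5); releases (1, 1, 2), pool now (6, 6, 7)
None of the blocked processes ever fits:
  blocked: J7 wants (6, 7, 8), pool (6, 6, 7) — not enough R4 and R1
  blocked: J9 wants (6, 7, 6), pool (6, 6, 7) — not enough R4
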